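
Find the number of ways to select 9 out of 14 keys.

C(14,9) = 14!/(9! x 5!).

Final answer: \binom{14}{9} = 2002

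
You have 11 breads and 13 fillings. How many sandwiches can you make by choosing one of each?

By the multiplication principle: 11 x 13.

Final answer: 143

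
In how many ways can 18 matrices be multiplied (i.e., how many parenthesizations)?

This is counted by the nth Catalan number C_n. Here n = 18 - 1 = 17.
Using C_0 = 1 and C_(k+1) = C_k x 2(2k+1)/(k+2), build up term by term: C_1=1, C_2=2, C_3=5, C_4=14, C_5=42, C_6=132, C_7=429, C_8=1430, C_9=4862, C_10=16796, C_11=58786, C_12=208012, C_13=742900, C_14=2674440, C_15=9694845, C_16=35357670, C_17=129644790.

Final answer: C_{17} = 129644790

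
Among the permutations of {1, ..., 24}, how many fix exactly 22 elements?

Choose which 22 elements are fixed: C(24,22) = 276.
Derange the remaining 2 using D(j) = (j-1)(D(j-1) + D(j-2)), D(0)=1, D(1)=0: D(2)=1.
Total: 276 x 1.

Final answer: C(24,22) D(2) = 276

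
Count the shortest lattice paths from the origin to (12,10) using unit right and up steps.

Each path has 12 right steps and 10 up steps in some order (22 steps total).
Choose which 10 of the 22 steps are up: C(22,10).

Final answer: C(22,10) = 646646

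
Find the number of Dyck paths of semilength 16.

Total monotonic paths to (16,16): C(32,16) = 601080390.
A path is bad iff it touches y = x + 1; reflecting its initial segment maps bad paths bijectively onto all paths to (15,17), of which there are C(32,17) = 565722720.
Valid Dyck paths: 601080390 - 565722720.
(This is the Catalan number C_{16}.)

Final answer: C_{16} = 35357670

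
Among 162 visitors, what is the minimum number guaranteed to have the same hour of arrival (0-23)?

There are 24 possible values for hour of arrival (0-23). With 162 visitors and 24 categories, by pigeonhole: ceiling(162/24).

Final answer: 7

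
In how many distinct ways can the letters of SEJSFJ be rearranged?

Letters (E:1, F:1, J:2, S:2). Total letters: 6.
Permutations = 6!/(2! x 2!).

Final answer: 180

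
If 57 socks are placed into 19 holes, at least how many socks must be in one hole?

By the pigeonhole principle: ceiling(57/19).

Final answer: 3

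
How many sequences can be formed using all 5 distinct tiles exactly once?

The number of ways to arrange 5 distinct objects is 5!.

Final answer: 5! = 120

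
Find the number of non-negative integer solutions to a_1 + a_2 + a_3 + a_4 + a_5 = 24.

Stars and bars with 24 stars and 4 bars:
C(24+5-1, 5-1) = C(28,4).

Final answer: C(28,4) = 20475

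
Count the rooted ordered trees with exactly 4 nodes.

This is counted by the nth Catalan number C_n. Here n = 4 - 1 = 3.
C_n = (2n)!/(n!(n+1)!), so C_{3} = 6!/(3! x 4!) = C(6,3)/4 = 20/4.

Final answer: C_{3} = 5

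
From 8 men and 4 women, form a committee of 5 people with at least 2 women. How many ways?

Sum over valid woman counts:
C(4,2)C(8,3) = 336
C(4,3)C(8,2) = 112
C(4,4)C(8,1) = 8
Total: 336 + 112 + 8.

Final answer: 456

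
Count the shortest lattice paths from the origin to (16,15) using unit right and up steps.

Each path has 16 right steps and 15 up steps in some order (31 steps total).
Choose which 15 of the 31 steps are up: C(31,15).

Final answer: C(31,15) = 300540195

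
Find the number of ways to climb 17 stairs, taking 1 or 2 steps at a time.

Condition on the final move: it is a 1-step (f(n-1) ways to get there) or a 2-step (f(n-2) ways), so f(n) = f(n-1) + f(n-2), with f(1)=1, f(2)=2.
Computing successive values: f(1)=1, f(2)=2, f(3)=3, f(4)=5, f(5)=8, f(6)=13, f(7)=21, f(8)=34, f(9)=55, f(10)=89, f(11)=144, f(12)=233, f(13)=377, f(14)=610, f(15)=987, f(16)=1597, f(17)=2584.

Final answer: 2584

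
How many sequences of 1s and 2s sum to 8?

Condition on the final move: it is a 1-step (f(n-1) ways to get there) or a 2-step (f(n-2) ways), so f(n) = f(n-1) + f(n-2), with f(1)=1, f(2)=2.
Building up term by term: f(1)=1, f(2)=2, f(3)=3, f(4)=5, f(5)=8, f(6)=13, f(7)=21, f(8)=34.

Final answer: 34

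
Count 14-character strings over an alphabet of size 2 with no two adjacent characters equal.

First character: 2 choices. Each subsequent: 1 choices (must differ from the previous one).
Total: 2 x 1^13.

Final answer: 2 x 1^{13} = 2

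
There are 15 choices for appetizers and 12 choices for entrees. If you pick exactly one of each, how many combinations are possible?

By the multiplication principle: 15 x 12.

Final answer: 180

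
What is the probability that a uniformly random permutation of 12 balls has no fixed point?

D(n) = (n-1)(D(n-1) + D(n-2)), D(0)=1, D(1)=0.
Building up: D(2)=1, D(3)=2, D(4)=9, D(5)=44, D(6)=265, D(7)=1854, D(8)=14833, D(9)=133496, D(10)=1334961, D(11)=14684570, D(12)=176214841.
Total arrangements: 12! = 479001600.
Probability = D(12)/12! = 16019531/43545600.

Final answer: D(12)/12! = 176214841/479001600 = 0.367879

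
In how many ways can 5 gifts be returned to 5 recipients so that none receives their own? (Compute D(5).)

Use the recurrence D(n) = (n-1)(D(n-1) + D(n-2)) with D(0)=1, D(1)=0.
D(2) = 1 x (0 + 1) = 1
D(3) = 2 x (1 + 0) = 2
D(4) = 3 x (2 + 1) = 9
D(5) = 4 x (D(4) + D(3)) = 4 x (9 + 2)

Final answer: D(5) = 44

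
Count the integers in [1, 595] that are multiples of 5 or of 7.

Multiples of 5: 119. Multiples of 7: 85. Of both (lcm=35): 17.
By inclusion-exclusion: 119 + 85 - 17.

Final answer: 187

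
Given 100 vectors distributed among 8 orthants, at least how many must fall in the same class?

By pigeonhole with 100 objects and 8 categories: ceiling(100/8).

Final answer: 13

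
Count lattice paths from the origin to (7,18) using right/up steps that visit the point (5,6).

Paths (0,0)->(5,6): C(11,6) = 462.
Paths (5,6)->(7,18): C(14,12) = 91.
By multiplication principle: 462 x 91.

Final answer: 42042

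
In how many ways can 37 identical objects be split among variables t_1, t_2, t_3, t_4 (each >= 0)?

Stars and bars with 37 stars and 3 bars:
C(37+4-1, 4-1) = C(40,3).

Final answer: C(40,3) = 9880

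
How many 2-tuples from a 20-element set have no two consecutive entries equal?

First character: 20 choices. Each subsequent: 19 choices (must differ from the previous one).
Total: 20 x 19^1.

Final answer: 20 x 19^{1} = 380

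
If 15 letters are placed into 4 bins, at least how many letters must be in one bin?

By the pigeonhole principle: ceiling(15/4).

Final answer: 4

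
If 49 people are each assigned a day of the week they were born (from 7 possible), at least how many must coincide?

There are 7 possible values for day of the week they were born. With 49 people and 7 categories, by pigeonhole: ceiling(49/7).

Final answer: 7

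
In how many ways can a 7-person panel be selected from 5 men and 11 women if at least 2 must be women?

Sum over valid woman counts:
C(11,2)C(5,5) = 55
C(11,3)C(5,4) = 825
C(11,4)C(5,3) = 3300
C(11,5)C(5,2) = 4620
C(11,6)C(5,1) = 2310
C(11,7)C(5,0) = 330
Total: 55 + 825 + 3300 + 4620 + 2310 + 330.

Final answer: 11440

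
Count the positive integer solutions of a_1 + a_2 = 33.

Substitute a'_i = a_i - 1 (so a'_i >= 0). Then sum a'_i = 33 - 2 = 31.
Stars and bars: C(31+2-1, 2-1) = C(32,1).

Final answer: C(32,1) = 32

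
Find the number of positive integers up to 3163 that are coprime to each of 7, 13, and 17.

|div by 7|=451, |div by 13|=243, |div by 17|=186.
|div by 7&13|=34, |div by 7&17|=26, |div by 13&17|=14, |div by all|=2.
By inclusion-exclusion, divisible by at least one: 451+243+186-34-26-14+2 = 808.
Not divisible by any: 3163 - 808.

Final answer: 2355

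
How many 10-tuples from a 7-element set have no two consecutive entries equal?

Let g(n) count such strings. g(1) = 7, and each valid string of length n-1 extends in 6 ways (any symbol but the last), so g(n) = 6 g(n-1).
Total: g(10) = 7 x 6^9.

Final answer: 7 x 6^{9} = 70543872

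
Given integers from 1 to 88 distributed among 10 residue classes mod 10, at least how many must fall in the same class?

By pigeonhole with 88 objects and 10 categories: ceiling(88/10).

Final answer: 9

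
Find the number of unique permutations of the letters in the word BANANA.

Letters (A:3, B:1, N:2). Total letters: 6.
Permutations = 6!/(3! x 2!).

Final answer: 60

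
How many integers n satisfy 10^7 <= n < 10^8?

The leading digit cannot be 0 (9 options); the other 7 digits can be anything (10 options each).
Total: 9 x 10^7.

Final answer: 90000000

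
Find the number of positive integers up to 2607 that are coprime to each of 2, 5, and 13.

|div by 2|=1303, |div by 5|=521, |div by 13|=200.
|div by 2&5|=260, |div by 2&13|=100, |div by 5&13|=40, |div by all|=20.
By inclusion-exclusion, divisible by at least one: 1303+521+200-260-100-40+20 = 1644.
Not divisible by any: 2607 - 1644.

Final answer: 963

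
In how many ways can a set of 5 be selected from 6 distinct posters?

C(6,5) = 6!/(5! x (6-5)!).

Final answer: C(6,5) = 6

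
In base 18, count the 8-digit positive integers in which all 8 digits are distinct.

The leading digit has 17 choices (anything but zero); the next has 17 (anything but the first), then 16, and so on, one fewer each time.
Total: 17 x 17 x 16 x 15 x 14 x 13 x 12 x 11.

Final answer: 1666304640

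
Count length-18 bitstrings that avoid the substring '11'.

Classify by the final bit: ...0 gives a(n-1) strings, ...01 gives a(n-2) strings. Thus a(n) = a(n-1) + a(n-2) with a(1)=2, a(2)=3.
Computing successive values: a(1)=2, a(2)=3, a(3)=5, a(4)=8, a(5)=13, a(6)=21, a(7)=34, a(8)=55, a(9)=89, a(10)=144, a(11)=233, a(12)=377, a(13)=610, a(14)=987, a(15)=1597, a(16)=2584, a(17)=4181, a(18)=6765.

Final answer: 6765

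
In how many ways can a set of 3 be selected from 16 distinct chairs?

C(16,3) = 16!/(3! x (16-3)!).

Final answer: C(16,3) = 560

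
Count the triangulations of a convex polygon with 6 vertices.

This is counted by the nth Catalan number C_n. Here n = 6 - 2 = 4.
C_n = (2n)!/(n!(n+1)!), so C_{4} = 8!/(4! x 5!) = C(8,4)/5 = 70/5.

Final answer: C_{4} = 14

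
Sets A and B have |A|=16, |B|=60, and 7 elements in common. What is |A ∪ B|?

|A union B| = |A| + |B| - |A intersect B| = 16 + 60 - 7.

Final answer: 69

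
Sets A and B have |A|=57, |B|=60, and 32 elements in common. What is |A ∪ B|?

|A union B| = |A| + |B| - |A intersect B| = 57 + 60 - 32.

Final answer: 85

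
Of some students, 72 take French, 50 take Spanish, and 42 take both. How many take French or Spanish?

|A union B| = |A| + |B| - |A intersect B| = 72 + 50 - 42.

Final answer: 80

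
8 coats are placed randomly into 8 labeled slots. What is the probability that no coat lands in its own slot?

D(n) = (n-1)(D(n-1) + D(n-2)), D(0)=1, D(1)=0.
Building up: D(2)=1, D(3)=2, D(4)=9, D(5)=44, D(6)=265, D(7)=1854, D(8)=14833.
Total arrangements: 8! = 40320.
Probability = D(8)/8! = 2119/5760.

Final answer: D(8)/8! = 14833/40320 = 0.367882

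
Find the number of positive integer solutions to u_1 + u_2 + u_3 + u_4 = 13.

Substitute u'_i = u_i - 1 (so u'_i >= 0). Then sum u'_i = 13 - 4 = 9.
Stars and bars: C(9+4-1, 4-1) = C(12,3).

Final answer: C(12,3) = 220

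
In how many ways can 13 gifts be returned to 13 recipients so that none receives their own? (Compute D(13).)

Derangements satisfy D(n) = (n-1)(D(n-1) + D(n-2)), starting from D(0)=1, D(1)=0.
D(2) = 1 x (0 + 1) = 1
D(3) = 2 x (1 + 0) = 2
D(4) = 3 x (2 + 1) = 9
D(5) = 4 x (9 + 2) = 44
D(6) = 5 x (44 + 9) = 265
D(7) = 6 x (265 + 44) = 1854
D(8) = 7 x (1854 + 265) = 14833
D(9) = 8 x (14833 + 1854) = 133496
D(10) = 9 x (133496 + 14833) = 1334961
D(11) = 10 x (1334961 + 133496) = 14684570
D(12) = 11 x (14684570 + 1334961) = 176214841
D(13) = 12 x (D(12) + D(11)) = 12 x (176214841 + 14684570)

Final answer: D(13) = 2290792932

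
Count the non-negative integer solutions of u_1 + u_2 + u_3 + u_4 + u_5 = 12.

Stars and bars with 12 stars and 4 bars:
C(12+5-1, 5-1) = C(16,4).

Final answer: C(16,4) = 1820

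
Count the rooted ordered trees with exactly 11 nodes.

The structures are counted by the Catalan number C_n. Here n = 11 - 1 = 10.
C_n = C(2n,n) - C(2n,n+1), so C_{10} = C(20,10) - C(20,11) = 184756 - 167960.

Final answer: C_{10} = 16796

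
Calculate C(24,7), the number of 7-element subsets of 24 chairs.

C(24,7) = 24!/(7! x (24-7)!).

Final answer: C(24,7) = 346104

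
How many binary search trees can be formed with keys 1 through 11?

The structures are counted by the Catalan number C_n. Here n = 11.
C_n = C(2n,n)/(n+1), so C_{11} = C(22,11)/12 = 705432/12.

Final answer: C_{11} = 58786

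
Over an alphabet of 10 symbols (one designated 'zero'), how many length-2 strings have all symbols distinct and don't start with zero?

First digit: 9 (nonzero). Second: 9 (not first). Third: 8, etc.
Total: 9 x 9.

Final answer: 81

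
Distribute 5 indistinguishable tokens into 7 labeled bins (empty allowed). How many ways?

Stars and bars: C(n+k-1, k-1) = C(11,6).

Final answer: C(11,6) = 462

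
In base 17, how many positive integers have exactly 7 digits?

These are the integers in [17^6, 17^7), so the count is 17^7 - 17^6 = 16 x 17^6.

Final answer: 386201104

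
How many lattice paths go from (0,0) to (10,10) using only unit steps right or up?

Each path has 10 right steps and 10 up steps in some order (20 steps total).
Choose which 10 of the 20 steps are up: C(20,10).

Final answer: C(20,10) = 184756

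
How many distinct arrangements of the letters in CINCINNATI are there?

Letters (A:1, C:2, I:3, N:3, T:1). Total letters: 10.
Permutations = 10!/(3! x 3! x 2!).

Final answer: 50400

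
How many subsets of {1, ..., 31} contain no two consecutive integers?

Condition on whether n belongs to the subset: if not, any valid subset of {1, ..., n-1} works (a(n-1)); if so, n-1 is excluded and the rest is a valid subset of {1, ..., n-2} (a(n-2)). Hence a(n) = a(n-1) + a(n-2), a(1)=2, a(2)=3.
Computing successive values: a(1)=2, a(2)=3, a(3)=5, a(4)=8, a(5)=13, a(6)=21, a(7)=34, a(8)=55, a(9)=89, a(10)=144, a(11)=233, a(12)=377, a(13)=610, a(14)=987, a(15)=1597, a(16)=2584, a(17)=4181, a(18)=6765, a(19)=10946, a(20)=17711, a(21)=28657, a(22)=46368, a(23)=75025, a(24)=121393, a(25)=196418, a(26)=317811, a(27)=514229, a(28)=832040, a(29)=1346269, a(30)=2178309, a(31)=3524578.

Final answer: 3524578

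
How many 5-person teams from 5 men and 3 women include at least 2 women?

Sum over valid woman counts:
C(3,2)C(5,3) = 30
C(3,3)C(5,2) = 10
Total: 30 + 10.

Final answer: 40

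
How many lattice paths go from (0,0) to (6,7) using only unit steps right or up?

Each path has 6 right steps and 7 up steps in some order (13 steps total).
Choose which 7 of the 13 steps are up: C(13,7).

Final answer: C(13,7) = 1716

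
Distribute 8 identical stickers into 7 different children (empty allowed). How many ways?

Stars and bars: C(n+k-1, k-1) = C(14,6).

Final answer: C(14,6) = 3003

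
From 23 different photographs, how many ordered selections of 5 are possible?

P(23,5) = 23!/(23-5)! = 23!/18!.

Final answer: P(23,5) = 4037880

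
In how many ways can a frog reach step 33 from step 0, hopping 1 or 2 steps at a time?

Condition on the final move: it is a 1-step (f(n-1) ways to get there) or a 2-step (f(n-2) ways), so f(n) = f(n-1) + f(n-2), with f(1)=1, f(2)=2.
Computing successive values: f(1)=1, f(2)=2, f(3)=3, f(4)=5, f(5)=8, f(6)=13, f(7)=21, f(8)=34, f(9)=55, f(10)=89, f(11)=144, f(12)=233, f(13)=377, f(14)=610, f(15)=987, f(16)=1597, f(17)=2584, f(18)=4181, f(19)=6765, f(20)=10946, f(21)=17711, f(22)=28657, f(23)=46368, f(24)=75025, f(25)=121393, f(26)=196418, f(27)=317811, f(28)=514229, f(29)=832040, f(30)=1346269, f(31)=2178309, f(32)=3524578, f(33)=5702887.

Final answer: 5702887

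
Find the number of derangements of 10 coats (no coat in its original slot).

D(n) = (n-1)(D(n-1) + D(n-2)), D(0)=1, D(1)=0.
D(2) = 1 x (0 + 1) = 1
D(3) = 2 x (1 + 0) = 2
D(4) = 3 x (2 + 1) = 9
D(5) = 4 x (9 + 2) = 44
D(6) = 5 x (44 + 9) = 265
D(7) = 6 x (265 + 44) = 1854
D(8) = 7 x (1854 + 265) = 14833
D(9) = 8 x (14833 + 1854) = 133496
D(10) = 9 x (D(9) + D(8)) = 9 x (133496 + 14833)

Final answer: D(10) = 1334961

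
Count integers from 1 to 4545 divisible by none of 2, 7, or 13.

|div by 2|=2272, |div by 7|=649, |div by 13|=349.
|div by 2&7|=324, |div by 2&13|=174, |div by 7&13|=49, |div by all|=24.
By inclusion-exclusion, divisible by at least one: 2272+649+349-324-174-49+24 = 2747.
Not divisible by any: 4545 - 2747.

Final answer: 1798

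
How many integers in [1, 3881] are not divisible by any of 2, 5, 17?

|div by 2|=1940, |div by 5|=776, |div by 17|=228.
|div by 2&5|=388, |div by 2&17|=114, |div by 5&17|=45, |div by all|=22.
By inclusion-exclusion, divisible by at least one: 1940+776+228-388-114-45+22 = 2419.
Not divisible by any: 3881 - 2419.

Final answer: 1462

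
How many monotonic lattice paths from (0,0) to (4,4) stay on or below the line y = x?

Total monotonic paths to (4,4): C(8,4) = 70.
Paths that cross above y=x (reflection bijection): C(8,5) = 56.
Valid Dyck paths: 70 - 56.
(Check: C(8,4) - C(8,5) = C(8,4)/5, the Catalan number C_{4}.)

Final answer: C_{4} = 14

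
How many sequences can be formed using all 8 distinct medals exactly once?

The number of ways to arrange 8 distinct objects is 8!.

Final answer: 8! = 40320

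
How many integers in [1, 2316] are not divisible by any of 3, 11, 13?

|div by 3|=772, |div by 11|=210, |div by 13|=178.
|div by 3&11|=70, |div by 3&13|=59, |div by 11&13|=16, |div by all|=5.
By inclusion-exclusion, divisible by at least one: 772+210+178-70-59-16+5 = 1020.
Not divisible by any: 2316 - 1020.

Final answer: 1296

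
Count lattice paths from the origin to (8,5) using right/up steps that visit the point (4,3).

Paths (0,0)->(4,3): C(7,3) = 35.
Paths (4,3)->(8,5): C(6,2) = 15.
By multiplication principle: 35 x 15.

Final answer: 525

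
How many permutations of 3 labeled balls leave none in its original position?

Use the recurrence D(n) = (n-1)(D(n-1) + D(n-2)) with D(0)=1, D(1)=0.
D(2) = 1 x (0 + 1) = 1
D(3) = 2 x (D(2) + D(1)) = 2 x (1 + 0)

Final answer: D(3) = 2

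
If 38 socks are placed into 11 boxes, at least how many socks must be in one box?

By the pigeonhole principle: ceiling(38/11).

Final answer: 4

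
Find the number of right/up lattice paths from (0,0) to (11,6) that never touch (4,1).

Total paths to (11,6): C(17,6) = 12376.
Paths through (4,1): C(5,1) x C(12,5) = 3960.
Avoiding (4,1): 12376 - 3960.

Final answer: 8416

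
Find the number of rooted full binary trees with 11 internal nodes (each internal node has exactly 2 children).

The structures are counted by the Catalan number C_n. Here n = 11.
C_n = (2n)!/(n!(n+1)!), so C_{11} = 22!/(11! x 12!) = C(22,11)/12 = 705432/12.

Final answer: C_{11} = 58786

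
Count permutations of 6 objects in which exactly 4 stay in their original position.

Choose which 4 elements are fixed: C(6,4) = 15.
Derange the remaining 2 using D(j) = (j-1)(D(j-1) + D(j-2)), D(0)=1, D(1)=0: D(2)=1.
Total: 15 x 1.

Final answer: C(6,4) D(2) = 15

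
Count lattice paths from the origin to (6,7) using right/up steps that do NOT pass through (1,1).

Total paths to (6,7): C(13,7) = 1716.
Paths through (1,1): C(2,1) x C(11,6) = 924.
Avoiding (1,1): 1716 - 924.

Final answer: 792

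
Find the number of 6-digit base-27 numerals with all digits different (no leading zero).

First digit: 26 (nonzero). Second: 26 (not first). Third: 25, etc.
Total: 26 x 26 x 25 x 24 x 23 x 22.

Final answer: 205233600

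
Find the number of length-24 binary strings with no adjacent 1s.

A valid string ends in 0 (append to any length-(n-1) valid string) or in 01 (append to any length-(n-2) valid string), so a(n) = a(n-1) + a(n-2) with a(1)=2, a(2)=3.
Iterating the recurrence: a(1)=2, a(2)=3, a(3)=5, a(4)=8, a(5)=13, a(6)=21, a(7)=34, a(8)=55, a(9)=89, a(10)=144, a(11)=233, a(12)=377, a(13)=610, a(14)=987, a(15)=1597, a(16)=2584, a(17)=4181, a(18)=6765, a(19)=10946, a(20)=17711, a(21)=28657, a(22)=46368, a(23)=75025, a(24)=121393.

Final answer: 121393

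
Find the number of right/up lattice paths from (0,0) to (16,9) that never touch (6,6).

Total paths to (16,9): C(25,9) = 2042975.
Paths through (6,6): C(12,6) x C(13,3) = 264264.
Avoiding (6,6): 2042975 - 264264.

Final answer: 1778711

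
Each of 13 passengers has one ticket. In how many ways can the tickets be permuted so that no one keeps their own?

D(n) = (n-1)(D(n-1) + D(n-2)), D(0)=1, D(1)=0.
D(2) = 1 x (0 + 1) = 1
D(3) = 2 x (1 + 0) = 2
D(4) = 3 x (2 + 1) = 9
D(5) = 4 x (9 + 2) = 44
D(6) = 5 x (44 + 9) = 265
D(7) = 6 x (265 + 44) = 1854
D(8) = 7 x (1854 + 265) = 14833
D(9) = 8 x (14833 + 1854) = 133496
D(10) = 9 x (133496 + 14833) = 1334961
D(11) = 10 x (1334961 + 133496) = 14684570
D(12) = 11 x (14684570 + 1334961) = 176214841
D(13) = 12 x (D(12) + D(11)) = 12 x (176214841 + 14684570)

Final answer: D(13) = 2290792932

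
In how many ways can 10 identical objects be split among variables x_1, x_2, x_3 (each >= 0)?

Stars and bars with 10 stars and 2 bars:
C(10+3-1, 3-1) = C(12,2).

Final answer: C(12,2) = 66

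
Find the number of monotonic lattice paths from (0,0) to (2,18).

Each path has 2 right steps and 18 up steps in some order (20 steps total).
Choose which 18 of the 20 steps are up: C(20,18).

Final answer: C(20,18) = 190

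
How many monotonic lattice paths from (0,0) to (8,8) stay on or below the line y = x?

Total monotonic paths to (8,8): C(16,8) = 12870.
Paths that cross above y=x (reflection bijection): C(16,9) = 11440.
Valid Dyck paths: 12870 - 11440.
(This is the Catalan number C_{8}.)

Final answer: C_{8} = 1430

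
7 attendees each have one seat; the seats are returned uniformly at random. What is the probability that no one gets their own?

D(n) = (n-1)(D(n-1) + D(n-2)), D(0)=1, D(1)=0.
Building up: D(2)=1, D(3)=2, D(4)=9, D(5)=44, D(6)=265, D(7)=1854.
Total arrangements: 7! = 5040.
Probability = D(7)/7! = 103/280.

Final answer: D(7)/7! = 1854/5040 = 0.367857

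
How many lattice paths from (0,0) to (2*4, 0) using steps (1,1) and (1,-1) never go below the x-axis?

Total monotonic paths to (4,4): C(8,4) = 70.
By the reflection principle, paths that go above the diagonal number C(8,5) = 56.
Valid Dyck paths: 70 - 56.
(This is the Catalan number C_{4}.)

Final answer: C_{4} = 14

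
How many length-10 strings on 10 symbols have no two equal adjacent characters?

Let g(n) count such strings. g(1) = 10, and each valid string of length n-1 extends in 9 ways (any symbol but the last), so g(n) = 9 g(n-1).
Total: g(10) = 10 x 9^9.

Final answer: 10 x 9^{9} = 3874204890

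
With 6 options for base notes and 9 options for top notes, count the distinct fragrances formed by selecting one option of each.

By the multiplication principle: 6 x 9.

Final answer: 54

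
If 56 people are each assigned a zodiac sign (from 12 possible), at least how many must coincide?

There are 12 possible values for zodiac sign. With 56 people and 12 categories, by pigeonhole: ceiling(56/12).

Final answer: 5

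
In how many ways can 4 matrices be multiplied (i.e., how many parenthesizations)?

The structures are counted by the Catalan number C_n. Here n = 4 - 1 = 3.
C_n = C(2n,n)/(n+1), so C_{3} = C(6,3)/4 = 20/4.

Final answer: C_{3} = 5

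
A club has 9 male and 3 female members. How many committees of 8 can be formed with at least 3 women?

Sum over valid woman counts:
C(3,3)C(9,5).

Final answer: 126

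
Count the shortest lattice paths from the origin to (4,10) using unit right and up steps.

Each path has 4 right steps and 10 up steps in some order (14 steps total).
Choose which 10 of the 14 steps are up: C(14,10).

Final answer: C(14,10) = 1001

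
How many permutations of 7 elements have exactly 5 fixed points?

Choose which 5 elements are fixed: C(7,5) = 21.
Derange the remaining 2 using D(j) = (j-1)(D(j-1) + D(j-2)), D(0)=1, D(1)=0: D(2)=1.
Total: 21 x 1.

Final answer: C(7,5) D(2) = 21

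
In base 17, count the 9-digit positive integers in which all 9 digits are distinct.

The leading digit has 16 choices (anything but zero); the next has 16 (anything but the first), then 15, and so on, one fewer each time.
Total: 16 x 16 x 15 x 14 x 13 x 12 x 11 x 10 x 9.

Final answer: 8302694400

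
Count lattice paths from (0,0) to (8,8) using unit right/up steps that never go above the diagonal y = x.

Total monotonic paths to (8,8): C(16,8) = 12870.
Paths that cross above y=x (reflection bijection): C(16,9) = 11440.
Valid Dyck paths: 12870 - 11440.
(Check: C(16,8) - C(16,9) = C(16,8)/9, the Catalan number C_{8}.)

Final answer: C_{8} = 1430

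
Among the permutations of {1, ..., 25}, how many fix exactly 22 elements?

Choose which 22 elements are fixed: C(25,22) = 2300.
Derange the remaining 3 using D(j) = (j-1)(D(j-1) + D(j-2)), D(0)=1, D(1)=0: D(2)=1, D(3)=2.
Total: 2300 x 2.

Final answer: C(25,22) D(3) = 4600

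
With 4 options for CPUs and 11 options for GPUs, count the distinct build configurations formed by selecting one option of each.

By the multiplication principle: 4 x 11.

Final answer: 44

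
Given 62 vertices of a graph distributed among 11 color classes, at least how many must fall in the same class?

By pigeonhole with 62 objects and 11 categories: ceiling(62/11).

Final answer: 6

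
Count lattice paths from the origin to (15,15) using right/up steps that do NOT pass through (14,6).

Total paths to (15,15): C(30,15) = 155117520.
Paths through (14,6): C(20,6) x C(10,9) = 387600.
Avoiding (14,6): 155117520 - 387600.

Final answer: 154729920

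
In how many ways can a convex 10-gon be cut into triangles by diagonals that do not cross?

The structures are counted by the Catalan number C_n. Here n = 10 - 2 = 8.
Using C_0 = 1 and C_(k+1) = C_k x 2(2k+1)/(k+2), build up term by term: C_1=1, C_2=2, C_3=5, C_4=14, C_5=42, C_6=132, C_7=429, C_8=1430.

Final answer: C_{8} = 1430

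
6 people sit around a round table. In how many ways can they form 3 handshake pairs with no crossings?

This is a standard Catalan-number count: the answer is C_n. Here n = 6/2 = 3.
C_n = C(2n,n) - C(2n,n+1), so C_{3} = C(6,3) - C(6,4) = 20 - 15.

Final answer: C_{3} = 5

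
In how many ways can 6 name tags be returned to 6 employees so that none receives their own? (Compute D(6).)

D(n) = (n-1)(D(n-1) + D(n-2)), D(0)=1, D(1)=0.
D(2) = 1 x (0 + 1) = 1
D(3) = 2 x (1 + 0) = 2
D(4) = 3 x (2 + 1) = 9
D(5) = 4 x (9 + 2) = 44
D(6) = 5 x (D(5) + D(4)) = 5 x (44 + 9)

Final answer: D(6) = 265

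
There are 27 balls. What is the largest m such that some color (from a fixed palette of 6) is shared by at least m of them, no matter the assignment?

There are 6 possible values for color (from a fixed palette of 6). With 27 balls and 6 categories, by pigeonhole: ceiling(27/6).

Final answer: 5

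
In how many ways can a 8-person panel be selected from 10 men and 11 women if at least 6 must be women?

Sum over valid woman counts:
C(11,6)C(10,2) = 20790
C(11,7)C(10,1) = 3300
C(11,8)C(10,0) = 165
Total: 20790 + 3300 + 165.

Final answer: 24255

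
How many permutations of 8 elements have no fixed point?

Derangements satisfy D(n) = (n-1)(D(n-1) + D(n-2)), starting from D(0)=1, D(1)=0.
Building up: D(2)=1, D(3)=2, D(4)=9, D(5)=44, D(6)=265, D(7)=1854.
D(8) = 7 x (D(7) + D(6)) = 7 x (1854 + 265).

Final answer: D(8) = 14833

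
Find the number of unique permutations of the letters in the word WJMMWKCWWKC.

Letters (C:2, J:1, K:2, M:2, W:4). Total letters: 11.
Permutations = 11!/(4! x 2! x 2! x 2!).

Final answer: 207900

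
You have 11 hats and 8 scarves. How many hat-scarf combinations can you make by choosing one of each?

By the multiplication principle: 11 x 8.

Final answer: 88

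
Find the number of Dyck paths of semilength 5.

Total monotonic paths to (5,5): C(10,5) = 252.
Reflecting each bad path at its first crossing gives a bijection with paths to (4,6): C(10,6) = 210.
Valid Dyck paths: 252 - 210.
(These counts are the Catalan numbers.)

Final answer: C_{5} = 42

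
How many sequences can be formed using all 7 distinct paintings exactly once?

The number of ways to arrange 7 distinct objects is 7!.

Final answer: 7! = 5040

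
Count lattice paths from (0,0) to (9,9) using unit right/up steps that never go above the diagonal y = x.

Total monotonic paths to (9,9): C(18,9) = 48620.
A path is bad iff it touches y = x + 1; reflecting its initial segment maps bad paths bijectively onto all paths to (8,10), of which there are C(18,10) = 43758.
Valid Dyck paths: 48620 - 43758.
(Equivalently, C_{9} = C(18,9)/10 = 48620/10.)

Final answer: C_{9} = 4862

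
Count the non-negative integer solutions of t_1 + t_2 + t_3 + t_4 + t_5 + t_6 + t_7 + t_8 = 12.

Stars and bars with 12 stars and 7 bars:
C(12+8-1, 8-1) = C(19,7).

Final answer: C(19,7) = 50388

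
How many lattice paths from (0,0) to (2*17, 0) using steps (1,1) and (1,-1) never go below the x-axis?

Total monotonic paths to (17,17): C(34,17) = 2333606220.
Reflecting each bad path at its first crossing gives a bijection with paths to (16,18): C(34,18) = 2203961430.
Valid Dyck paths: 2333606220 - 2203961430.
(Check: C(34,17) - C(34,18) = C(34,17)/18, the Catalan number C_{17}.)

Final answer: C_{17} = 129644790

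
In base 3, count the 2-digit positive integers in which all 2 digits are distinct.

First digit: 2 (nonzero). Second: 2 (not first). Third: 1, etc.
Total: 2 x 2.

Final answer: 4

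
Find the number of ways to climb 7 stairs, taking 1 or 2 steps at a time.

Let f(n) count the ways. The last step is size 1 or 2, so f(n) = f(n-1) + f(n-2) with f(1)=1, f(2)=2.
Computing successive values: f(1)=1, f(2)=2, f(3)=3, f(4)=5, f(5)=8, f(6)=13, f(7)=21.

Final answer: 21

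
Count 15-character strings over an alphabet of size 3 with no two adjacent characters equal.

Let g(n) count such strings. g(1) = 3, and each valid string of length n-1 extends in 2 ways (any symbol but the last), so g(n) = 2 g(n-1).
Total: g(15) = 3 x 2^14.

Final answer: 3 x 2^{14} = 49152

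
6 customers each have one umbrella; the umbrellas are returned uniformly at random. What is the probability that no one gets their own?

D(n) = (n-1)(D(n-1) + D(n-2)), D(0)=1, D(1)=0.
Building up: D(2)=1, D(3)=2, D(4)=9, D(5)=44, D(6)=265.
Total arrangements: 6! = 720.
Probability = D(6)/6! = 53/144.

Final answer: D(6)/6! = 265/720 = 0.368056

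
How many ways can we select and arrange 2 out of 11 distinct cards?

P(11,2) = 11!/(11-2)! = 11!/9!.

Final answer: P(11,2) = 110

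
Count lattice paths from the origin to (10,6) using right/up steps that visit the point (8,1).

Paths (0,0)->(8,1): C(9,1) = 9.
Paths (8,1)->(10,6): C(7,5) = 21.
By multiplication principle: 9 x 21.

Final answer: 189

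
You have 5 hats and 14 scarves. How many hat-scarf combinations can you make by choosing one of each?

By the multiplication principle: 5 x 14.

Final answer: 70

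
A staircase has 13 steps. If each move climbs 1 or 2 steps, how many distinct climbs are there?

Let f(n) count the ways. The last step is size 1 or 2, so f(n) = f(n-1) + f(n-2) with f(1)=1, f(2)=2.
Iterating the recurrence: f(1)=1, f(2)=2, f(3)=3, f(4)=5, f(5)=8, f(6)=13, f(7)=21, f(8)=34, f(9)=55, f(10)=89, f(11)=144, f(12)=233, f(13)=377.

Final answer: 377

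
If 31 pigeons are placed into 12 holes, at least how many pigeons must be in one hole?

By the pigeonhole principle: ceiling(31/12).

Final answer: 3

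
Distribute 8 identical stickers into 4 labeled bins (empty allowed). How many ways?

Stars and bars: C(n+k-1, k-1) = C(11,3).

Final answer: C(11,3) = 165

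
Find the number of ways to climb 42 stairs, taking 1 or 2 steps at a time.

Let f(n) be the number of climbs. Removing the last move (1 or 2 steps) gives f(n) = f(n-1) + f(n-2); base cases f(1)=1, f(2)=2.
Iterating the recurrence: f(1)=1, f(2)=2, f(3)=3, f(4)=5, f(5)=8, f(6)=13, f(7)=21, f(8)=34, f(9)=55, f(10)=89, f(11)=144, f(12)=233, f(13)=377, f(14)=610, f(15)=987, f(16)=1597, f(17)=2584, f(18)=4181, f(19)=6765, f(20)=10946, f(21)=17711, f(22)=28657, f(23)=46368, f(24)=75025, f(25)=121393, f(26)=196418, f(27)=317811, f(28)=514229, f(29)=832040, f(30)=1346269, f(31)=2178309, f(32)=3524578, f(33)=5702887, f(34)=9227465, f(35)=14930352, f(36)=24157817, f(37)=39088169, f(38)=63245986, f(39)=102334155, f(40)=165580141, f(41)=267914296, f(42)=433494437.

Final answer: 433494437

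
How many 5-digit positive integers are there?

First digit: 9 choices (1-9). Each of the remaining 4 digits: 10 choices.
Total: 9 x 10^4.

Final answer: 90000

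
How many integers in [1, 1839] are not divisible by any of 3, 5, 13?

|div by 3|=613, |div by 5|=367, |div by 13|=141.
|div by 3&5|=122, |div by 3&13|=47, |div by 5&13|=28, |div by all|=9.
By inclusion-exclusion, divisible by at least one: 613+367+141-122-47-28+9 = 933.
Not divisible by any: 1839 - 933.

Final answer: 906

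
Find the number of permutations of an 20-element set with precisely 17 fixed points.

Choose which 17 elements are fixed: C(20,17) = 1140.
Derange the remaining 3 using D(j) = (j-1)(D(j-1) + D(j-2)), D(0)=1, D(1)=0: D(2)=1, D(3)=2.
Total: 1140 x 2.

Final answer: C(20,17) D(3) = 2280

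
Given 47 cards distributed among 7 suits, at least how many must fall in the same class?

By pigeonhole with 47 objects and 7 categories: ceiling(47/7).

Final answer: 7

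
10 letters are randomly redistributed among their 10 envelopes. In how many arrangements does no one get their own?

D(n) = (n-1)(D(n-1) + D(n-2)), D(0)=1, D(1)=0.
D(2) = 1 x (0 + 1) = 1
D(3) = 2 x (1 + 0) = 2
D(4) = 3 x (2 + 1) = 9
D(5) = 4 x (9 + 2) = 44
D(6) = 5 x (44 + 9) = 265
D(7) = 6 x (265 + 44) = 1854
D(8) = 7 x (1854 + 265) = 14833
D(9) = 8 x (14833 + 1854) = 133496
D(10) = 9 x (D(9) + D(8)) = 9 x (133496 + 14833)

Final answer: D(10) = 1334961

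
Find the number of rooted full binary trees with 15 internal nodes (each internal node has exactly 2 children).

The structures are counted by the Catalan number C_n. Here n = 15.
Using C_0 = 1 and C_(k+1) = C_k x 2(2k+1)/(k+2), build up term by term: C_1=1, C_2=2, C_3=5, C_4=14, C_5=42, C_6=132, C_7=429, C_8=1430, C_9=4862, C_10=16796, C_11=58786, C_12=208012, C_13=742900, C_14=2674440, C_15=9694845.

Final answer: C_{15} = 9694845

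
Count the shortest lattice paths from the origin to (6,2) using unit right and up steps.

Each path has 6 right steps and 2 up steps in some order (8 steps total).
Choose which 2 of the 8 steps are up: C(8,2).

Final answer: C(8,2) = 28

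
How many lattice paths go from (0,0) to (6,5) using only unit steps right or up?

Each path has 6 right steps and 5 up steps in some order (11 steps total).
Choose which 5 of the 11 steps are up: C(11,5).

Final answer: C(11,5) = 462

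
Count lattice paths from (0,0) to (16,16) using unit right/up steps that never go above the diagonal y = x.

Total monotonic paths to (16,16): C(32,16) = 601080390.
A path is bad iff it touches y = x + 1; reflecting its initial segment maps bad paths bijectively onto all paths to (15,17), of which there are C(32,17) = 565722720.
Valid Dyck paths: 601080390 - 565722720.
(Equivalently, C_{16} = C(32,16)/17 = 601080390/17.)

Final answer: C_{16} = 35357670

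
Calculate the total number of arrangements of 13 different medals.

The number of ways to arrange 13 distinct objects is 13!.

Final answer: 13! = 6227020800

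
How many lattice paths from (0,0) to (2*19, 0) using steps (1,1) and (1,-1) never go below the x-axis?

Total monotonic paths to (19,19): C(38,19) = 35345263800.
Reflecting each bad path at its first crossing gives a bijection with paths to (18,20): C(38,20) = 33578000610.
Valid Dyck paths: 35345263800 - 33578000610.
(These counts are the Catalan numbers.)

Final answer: C_{19} = 1767263190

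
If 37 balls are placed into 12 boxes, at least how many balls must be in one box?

By the pigeonhole principle: ceiling(37/12).

Final answer: 4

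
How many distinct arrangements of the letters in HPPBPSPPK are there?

Letters (B:1, H:1, K:1, P:5, S:1). Total letters: 9.
Permutations = 9!/(5!).

Final answer: 3024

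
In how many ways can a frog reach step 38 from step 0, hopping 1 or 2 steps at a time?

Let f(n) count the ways. The last step is size 1 or 2, so f(n) = f(n-1) + f(n-2) with f(1)=1, f(2)=2.
Computing successive values: f(1)=1, f(2)=2, f(3)=3, f(4)=5, f(5)=8, f(6)=13, f(7)=21, f(8)=34, f(9)=55, f(10)=89, f(11)=144, f(12)=233, f(13)=377, f(14)=610, f(15)=987, f(16)=1597, f(17)=2584, f(18)=4181, f(19)=6765, f(20)=10946, f(21)=17711, f(22)=28657, f(23)=46368, f(24)=75025, f(25)=121393, f(26)=196418, f(27)=317811, f(28)=514229, f(29)=832040, f(30)=1346269, f(31)=2178309, f(32)=3524578, f(33)=5702887, f(34)=9227465, f(35)=14930352, f(36)=24157817, f(37)=39088169, f(38)=63245986.

Final answer: 63245986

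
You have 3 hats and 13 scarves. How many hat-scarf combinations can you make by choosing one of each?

By the multiplication principle: 3 x 13.

Final answer: 39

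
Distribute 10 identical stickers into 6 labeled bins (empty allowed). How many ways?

Stars and bars: C(n+k-1, k-1) = C(15,5).

Final answer: C(15,5) = 3003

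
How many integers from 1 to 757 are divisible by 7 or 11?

Multiples of 7: 108. Multiples of 11: 68. Of both (lcm=77): 9.
By inclusion-exclusion: 108 + 68 - 9.

Final answer: 167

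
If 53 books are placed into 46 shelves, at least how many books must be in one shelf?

By the pigeonhole principle: ceiling(53/46).

Final answer: 2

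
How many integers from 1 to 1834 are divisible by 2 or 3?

Multiples of 2: 917. Multiples of 3: 611. Of both (lcm=6): 305.
By inclusion-exclusion: 917 + 611 - 305.

Final answer: 1223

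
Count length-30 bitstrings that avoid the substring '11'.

A valid string ends in 0 (append to any length-(n-1) valid string) or in 01 (append to any length-(n-2) valid string), so a(n) = a(n-1) + a(n-2) with a(1)=2, a(2)=3.
Building up term by term: a(1)=2, a(2)=3, a(3)=5, a(4)=8, a(5)=13, a(6)=21, a(7)=34, a(8)=55, a(9)=89, a(10)=144, a(11)=233, a(12)=377, a(13)=610, a(14)=987, a(15)=1597, a(16)=2584, a(17)=4181, a(18)=6765, a(19)=10946, a(20)=17711, a(21)=28657, a(22)=46368, a(23)=75025, a(24)=121393, a(25)=196418, a(26)=317811, a(27)=514229, a(28)=832040, a(29)=1346269, a(30)=2178309.

Final answer: 2178309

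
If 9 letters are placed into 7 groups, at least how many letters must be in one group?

By the pigeonhole principle: ceiling(9/7).

Final answer: 2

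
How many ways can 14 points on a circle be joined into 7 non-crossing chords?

The structures are counted by the Catalan number C_n. Here n = 14/2 = 7.
Using C_0 = 1 and C_(k+1) = C_k x 2(2k+1)/(k+2), build up term by term: C_1=1, C_2=2, C_3=5, C_4=14, C_5=42, C_6=132, C_7=429.

Final answer: C_{7} = 429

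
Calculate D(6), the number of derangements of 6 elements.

D(n) = (n-1)(D(n-1) + D(n-2)), D(0)=1, D(1)=0.
Building up: D(2)=1, D(3)=2, D(4)=9, D(5)=44.
D(6) = 5 x (D(5) + D(4)) = 5 x (44 + 9).

Final answer: D(6) = 265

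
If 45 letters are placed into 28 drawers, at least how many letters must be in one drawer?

By the pigeonhole principle: ceiling(45/28).

Final answer: 2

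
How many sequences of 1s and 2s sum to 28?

Let f(n) be the number of climbs. Removing the last move (1 or 2 steps) gives f(n) = f(n-1) + f(n-2); base cases f(1)=1, f(2)=2.
Iterating the recurrence: f(1)=1, f(2)=2, f(3)=3, f(4)=5, f(5)=8, f(6)=13, f(7)=21, f(8)=34, f(9)=55, f(10)=89, f(11)=144, f(12)=233, f(13)=377, f(14)=610, f(15)=987, f(16)=1597, f(17)=2584, f(18)=4181, f(19)=6765, f(20)=10946, f(21)=17711, f(22)=28657, f(23)=46368, f(24)=75025, f(25)=121393, f(26)=196418, f(27)=317811, f(28)=514229.

Final answer: 514229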